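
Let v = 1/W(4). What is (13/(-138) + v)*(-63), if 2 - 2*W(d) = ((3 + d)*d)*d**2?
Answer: 63777/10258 ≈ 6.2173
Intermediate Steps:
W(d) = 1 - d**3*(3 + d)/2 (W(d) = 1 - (3 + d)*d*d**2/2 = 1 - d*(3 + d)*d**2/2 = 1 - d**3*(3 + d)/2)
v = -1/223 (v = 1/(1 - 3/2*4**3 - 1/2*4**4) = 1/(1 - 3/2*64 - 1/2*256) = 1/(1 - 96 - 128) = 1/(-223) = -1/223 ≈ -0.0044843)
(13/(-138) + v)*(-63) = (13/(-138) - 1/223)*(-63) = (13*(-1/138) - 1/223)*(-63) = (-13/138 - 1/223)*(-63) = -3037/30774*(-63) = 63777/10258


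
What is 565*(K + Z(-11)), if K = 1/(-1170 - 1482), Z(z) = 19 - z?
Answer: 44950835/2652 ≈ 16950.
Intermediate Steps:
K = -1/2652 (K = 1/(-2652) = -1/2652 ≈ -0.00037707)
565*(K + Z(-11)) = 565*(-1/2652 + (19 - 1*(-11))) = 565*(-1/2652 + (19 + 11)) = 565*(-1/2652 + 30) = 565*(79559/2652) = 44950835/2652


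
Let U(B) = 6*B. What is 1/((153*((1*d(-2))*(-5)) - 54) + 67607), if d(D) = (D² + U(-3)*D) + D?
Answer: 1/38483 ≈ 2.5986e-5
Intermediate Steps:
d(D) = D² - 17*D (d(D) = (D² + (6*(-3))*D) + D = (D² - 18*D) + D = D² - 17*D)
1/((153*((1*d(-2))*(-5)) - 54) + 67607) = 1/((153*((1*(-2*(-17 - 2)))*(-5)) - 54) + 67607) = 1/((153*((1*(-2*(-19)))*(-5)) - 54) + 67607) = 1/((153*((1*38)*(-5)) - 54) + 67607) = 1/((153*(38*(-5)) - 54) + 67607) = 1/((153*(-190) - 54) + 67607) = 1/((-29070 - 54) + 67607) = 1/(-29124 + 67607) = 1/38483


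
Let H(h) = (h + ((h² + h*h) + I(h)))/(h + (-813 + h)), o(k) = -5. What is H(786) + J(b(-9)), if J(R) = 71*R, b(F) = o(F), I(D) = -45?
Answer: 322296/253 ≈ 1273.9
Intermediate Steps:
b(F) = -5
H(h) = (-45 + h + 2*h²)/(-813 + 2*h) (H(h) = (h + ((h² + h*h) - 45))/(h + (-813 + h)) = (h + ((h² + h²) - 45))/(-813 + 2*h) = (h + (2*h² - 45))/(-813 + 2*h) = (h + (-45 + 2*h²))/(-813 + 2*h) = (-45 + h + 2*h²)/(-813 + 2*h))
H(786) + J(b(-9)) = (-45 + 786 + 2*786²)/(-813 + 2*786) + 71*(-5) = (-45 + 786 + 2*617796)/(-813 + 1572) - 355 = (-45 + 786 + 1235592)/759 - 355 = (1/759)*1236333 - 355 = 412111/253 - 355 = 322296/253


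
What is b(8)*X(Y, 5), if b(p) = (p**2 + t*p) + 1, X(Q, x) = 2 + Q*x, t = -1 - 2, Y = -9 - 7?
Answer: -3198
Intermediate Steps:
Y = -16
t = -3
b(p) = 1 + p**2 - 3*p (b(p) = (p**2 - 3*p) + 1 = 1 + p**2 - 3*p)
b(8)*X(Y, 5) = (1 + 8**2 - 3*8)*(2 - 16*5) = (1 + 64 - 24)*(2 - 80) = 41*(-78) = -3198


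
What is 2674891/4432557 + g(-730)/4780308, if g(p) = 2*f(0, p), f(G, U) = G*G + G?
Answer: 2674891/4432557 ≈ 0.60346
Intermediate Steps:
f(G, U) = G + G**2 (f(G, U) = G**2 + G = G + G**2)
g(p) = 0 (g(p) = 2*(0*(1 + 0)) = 2*(0*1) = 2*0 = 0)
2674891/4432557 + g(-730)/4780308 = 2674891/4432557 + 0/4780308 = 2674891*(1/4432557) + 0*(1/4780308) = 2674891/4432557 + 0 = 2674891/4432557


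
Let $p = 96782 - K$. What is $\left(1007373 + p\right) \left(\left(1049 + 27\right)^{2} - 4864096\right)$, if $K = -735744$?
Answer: $-6819254461680$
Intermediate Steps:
$p = 832526$ ($p = 96782 - -735744 = 96782 + 735744 = 832526$)
$\left(1007373 + p\right) \left(\left(1049 + 27\right)^{2} - 4864096\right) = \left(1007373 + 832526\right) \left(\left(1049 + 27\right)^{2} - 4864096\right) = 1839899 \left(1076^{2} - 4864096\right) = 1839899 \left(1157776 - 4864096\right) = 1839899 \left(-3706320\right) = -6819254461680$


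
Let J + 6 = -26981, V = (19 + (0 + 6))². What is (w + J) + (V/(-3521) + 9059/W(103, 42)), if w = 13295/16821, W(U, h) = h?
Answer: -453011747665/16921926 ≈ -26771.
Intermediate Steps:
V = 625 (V = (19 + 6)² = 25² = 625)
J = -26987 (J = -6 - 26981 = -26987)
w = 13295/16821 (w = 13295*(1/16821) = 13295/16821 ≈ 0.79038)
(w + J) + (V/(-3521) + 9059/W(103, 42)) = (13295/16821 - 26987) + (625/(-3521) + 9059/42) = -453935032/16821 + (625*(-1/3521) + 9059*(1/42)) = -453935032/16821 + (-625/3521 + 9059/42) = -453935032/16821 + 4552927/21126 = -453011747665/16921926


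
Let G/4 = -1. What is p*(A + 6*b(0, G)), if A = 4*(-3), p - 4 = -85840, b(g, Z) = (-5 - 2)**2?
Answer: -24205752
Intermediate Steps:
G = -4 (G = 4*(-1) = -4)
b(g, Z) = 49 (b(g, Z) = (-7)**2 = 49)
p = -85836 (p = 4 - 85840 = -85836)
A = -12
p*(A + 6*b(0, G)) = -85836*(-12 + 6*49) = -85836*(-12 + 294) = -85836*282 = -24205752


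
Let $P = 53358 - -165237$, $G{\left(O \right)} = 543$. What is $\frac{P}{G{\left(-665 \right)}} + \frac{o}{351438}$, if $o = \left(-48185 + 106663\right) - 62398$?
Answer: $\frac{12803410175}{31805139} \approx 402.56$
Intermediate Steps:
$P = 218595$ ($P = 53358 + 165237 = 218595$)
$o = -3920$ ($o = 58478 - 62398 = -3920$)
$\frac{P}{G{\left(-665 \right)}} + \frac{o}{351438} = \frac{218595}{543} - \frac{3920}{351438} = 218595 \cdot \frac{1}{543} - \frac{1960}{175719} = \frac{72865}{181} - \frac{1960}{175719} = \frac{12803410175}{31805139}$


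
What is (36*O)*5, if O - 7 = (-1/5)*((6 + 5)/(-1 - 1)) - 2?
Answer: 1098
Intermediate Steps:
O = 61/10 (O = 7 + ((-1/5)*((6 + 5)/(-1 - 1)) - 2) = 7 + ((-1*⅕)*(11/(-2)) - 2) = 7 + (-11*(-1)/(5*2) - 2) = 7 + (-⅕*(-11/2) - 2) = 7 + (11/10 - 2) = 7 - 9/10 = 61/10 ≈ 6.1000)
(36*O)*5 = (36*(61/10))*5 = (1098/5)*5 = 1098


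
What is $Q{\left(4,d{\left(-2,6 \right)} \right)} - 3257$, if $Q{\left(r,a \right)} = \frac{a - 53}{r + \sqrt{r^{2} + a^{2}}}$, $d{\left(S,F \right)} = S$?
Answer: $-3202 - \frac{55 \sqrt{5}}{2} \approx -3263.5$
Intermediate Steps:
$Q{\left(r,a \right)} = \frac{-53 + a}{r + \sqrt{a^{2} + r^{2}}}$
$Q{\left(4,d{\left(-2,6 \right)} \right)} - 3257 = \frac{-53 - 2}{4 + \sqrt{\left(-2\right)^{2} + 4^{2}}} - 3257 = \frac{1}{4 + \sqrt{4 + 16}} \left(-55\right) - 3257 = \frac{1}{4 + \sqrt{20}} \left(-55\right) - 3257 = \frac{1}{4 + 2 \sqrt{5}} \left(-55\right) - 3257 = - \frac{55}{4 + 2 \sqrt{5}} - 3257 = -3257 - \frac{55}{4 + 2 \sqrt{5}}$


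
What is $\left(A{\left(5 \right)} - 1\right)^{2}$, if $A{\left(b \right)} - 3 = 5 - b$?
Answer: $4$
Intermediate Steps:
$A{\left(b \right)} = 8 - b$ ($A{\left(b \right)} = 3 - \left(-5 + b\right) = 8 - b$)
$\left(A{\left(5 \right)} - 1\right)^{2} = \left(\left(8 - 5\right) - 1\right)^{2} = \left(3 - 1\right)^{2} = 2^{2} = 4$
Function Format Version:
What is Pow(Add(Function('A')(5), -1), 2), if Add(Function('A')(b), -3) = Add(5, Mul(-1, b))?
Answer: 4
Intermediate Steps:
Function('A')(b) = Add(8, Mul(-1, b)) (Function('A')(b) = Add(3, Add(5, Mul(-1, b))) = Add(8, Mul(-1, b)))
Pow(Add(Function('A')(5), -1), 2) = Pow(Add(Add(8, Mul(-1, 5)), -1), 2) = Pow(Add(Add(8, -5), -1), 2) = Pow(Add(3, -1), 2) = Pow(2, 2) = 4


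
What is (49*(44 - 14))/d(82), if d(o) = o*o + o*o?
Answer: 735/6724 ≈ 0.10931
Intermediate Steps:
d(o) = 2*o**2 (d(o) = o**2 + o**2 = 2*o**2)
(49*(44 - 14))/d(82) = (49*(44 - 14))/((2*82**2)) = (49*30)/((2*6724)) = 1470/13448 = 1470*(1/13448) = 735/6724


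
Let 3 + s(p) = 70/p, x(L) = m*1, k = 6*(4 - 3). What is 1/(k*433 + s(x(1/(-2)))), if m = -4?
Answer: 2/5155 ≈ 0.00038797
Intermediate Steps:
k = 6 (k = 6*1 = 6)
x(L) = -4 (x(L) = -4*1 = -4)
s(p) = -3 + 70/p
1/(k*433 + s(x(1/(-2)))) = 1/(6*433 + (-3 + 70/(-4))) = 1/(2598 + (-3 + 70*(-1/4))) = 1/(2598 + (-3 - 35/2)) = 1/(2598 - 41/2) = 1/(5155/2) = 2/5155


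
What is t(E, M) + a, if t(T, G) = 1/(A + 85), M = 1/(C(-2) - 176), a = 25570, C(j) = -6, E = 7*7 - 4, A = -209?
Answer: 3170679/124 ≈ 25570.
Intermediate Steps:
E = 45 (E = 49 - 4 = 45)
M = -1/182 (M = 1/(-6 - 176) = 1/(-182) = -1/182 ≈ -0.0054945)
t(T, G) = -1/124 (t(T, G) = 1/(-209 + 85) = 1/(-124) = -1/124)
t(E, M) + a = -1/124 + 25570 = 3170679/124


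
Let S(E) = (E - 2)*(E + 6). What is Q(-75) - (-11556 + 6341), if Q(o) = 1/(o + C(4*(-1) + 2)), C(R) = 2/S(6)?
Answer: 9381761/1799 ≈ 5215.0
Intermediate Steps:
S(E) = (-2 + E)*(6 + E)
C(R) = 1/24 (C(R) = 2/(-12 + 6² + 4*6) = 2/(-12 + 36 + 24) = 2/48 = 2*(1/48) = 1/24)
Q(o) = 1/(1/24 + o) (Q(o) = 1/(o + 1/24) = 1/(1/24 + o))
Q(-75) - (-11556 + 6341) = 24/(1 + 24*(-75)) - (-11556 + 6341) = 24/(1 - 1800) - 1*(-5215) = 24/(-1799) + 5215 = 24*(-1/1799) + 5215 = -24/1799 + 5215 = 9381761/1799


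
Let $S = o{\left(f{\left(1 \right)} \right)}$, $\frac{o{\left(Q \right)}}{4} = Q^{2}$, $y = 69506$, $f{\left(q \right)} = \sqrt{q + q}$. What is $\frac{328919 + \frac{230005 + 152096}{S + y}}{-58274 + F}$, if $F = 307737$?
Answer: $\frac{22864857467}{17341170982} \approx 1.3185$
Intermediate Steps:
$f{\left(q \right)} = \sqrt{2} \sqrt{q}$ ($f{\left(q \right)} = \sqrt{2 q} = \sqrt{2} \sqrt{q}$)
$o{\left(Q \right)} = 4 Q^{2}$
$S = 8$ ($S = 4 \left(\sqrt{2} \sqrt{1}\right)^{2} = 4 \left(\sqrt{2} \cdot 1\right)^{2} = 4 \left(\sqrt{2}\right)^{2} = 4 \cdot 2 = 8$)
$\frac{328919 + \frac{230005 + 152096}{S + y}}{-58274 + F} = \frac{328919 + \frac{230005 + 152096}{8 + 69506}}{-58274 + 307737} = \frac{328919 + \frac{382101}{69514}}{249463} = \left(328919 + 382101 \cdot \frac{1}{69514}\right) \frac{1}{249463} = \left(328919 + \frac{382101}{69514}\right) \frac{1}{249463} = \frac{22864857467}{69514} \cdot \frac{1}{249463} = \frac{22864857467}{17341170982}$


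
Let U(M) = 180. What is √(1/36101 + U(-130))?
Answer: √234590832281/36101 ≈ 13.416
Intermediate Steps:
√(1/36101 + U(-130)) = √(1/36101 + 180) = √(6498181/36101) = √234590832281/36101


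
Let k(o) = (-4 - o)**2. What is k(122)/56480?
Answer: 3969/14120 ≈ 0.28109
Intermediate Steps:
k(122)/56480 = (4 + 122)**2/56480 = 126**2*(1/56480) = 15876*(1/56480) = 3969/14120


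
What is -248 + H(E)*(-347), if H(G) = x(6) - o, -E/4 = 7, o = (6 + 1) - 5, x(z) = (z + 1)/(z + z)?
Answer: 2923/12 ≈ 243.58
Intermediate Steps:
x(z) = (1 + z)/(2*z) (x(z) = (1 + z)/((2*z)) = (1 + z)*(1/(2*z)) = (1 + z)/(2*z))
o = 2 (o = 7 - 5 = 2)
E = -28 (E = -4*7 = -28)
H(G) = -17/12 (H(G) = (½)*(1 + 6)/6 - 1*2 = (½)*(⅙)*7 - 2 = 7/12 - 2 = -17/12)
-248 + H(E)*(-347) = -248 - 17/12*(-347) = -248 + 5899/12 = 2923/12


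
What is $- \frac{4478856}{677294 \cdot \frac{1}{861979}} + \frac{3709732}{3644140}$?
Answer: $- \frac{1758606904023309269}{308519269645} \approx -5.7002 \cdot 10^{6}$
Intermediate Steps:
$- \frac{4478856}{677294 \cdot \frac{1}{861979}} + \frac{3709732}{3644140} = - \frac{4478856}{677294 \cdot \frac{1}{861979}} + 3709732 \cdot \frac{1}{3644140} = - \frac{4478856}{\frac{677294}{861979}} + \frac{927433}{911035} = \left(-4478856\right) \frac{861979}{677294} + \frac{927433}{911035} = - \frac{1930339908012}{338647} + \frac{927433}{911035} = - \frac{1758606904023309269}{308519269645}$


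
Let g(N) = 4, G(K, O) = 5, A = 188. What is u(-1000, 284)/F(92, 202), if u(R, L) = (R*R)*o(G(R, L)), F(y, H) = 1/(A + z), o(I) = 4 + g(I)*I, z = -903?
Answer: -17160000000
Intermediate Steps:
o(I) = 4 + 4*I
F(y, H) = -1/715 (F(y, H) = 1/(188 - 903) = 1/(-715) = -1/715)
u(R, L) = 24*R² (u(R, L) = (R*R)*(4 + 4*5) = R²*(4 + 20) = R²*24 = 24*R²)
u(-1000, 284)/F(92, 202) = (24*(-1000)²)/(-1/715) = (24*1000000)*(-715) = 24000000*(-715) = -17160000000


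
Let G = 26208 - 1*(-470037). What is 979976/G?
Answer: 979976/496245 ≈ 1.9748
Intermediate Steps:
G = 496245 (G = 26208 + 470037 = 496245)
979976/G = 979976/496245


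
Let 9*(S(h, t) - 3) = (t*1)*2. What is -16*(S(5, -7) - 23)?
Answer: 3104/9 ≈ 344.89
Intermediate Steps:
S(h, t) = 3 + 2*t/9 (S(h, t) = 3 + ((t*1)*2)/9 = 3 + (t*2)/9 = 3 + (2*t)/9 = 3 + 2*t/9)
-16*(S(5, -7) - 23) = -16*((3 + (2/9)*(-7)) - 23) = -16*((3 - 14/9) - 23) = -16*(13/9 - 23) = -16*(-194/9) = 3104/9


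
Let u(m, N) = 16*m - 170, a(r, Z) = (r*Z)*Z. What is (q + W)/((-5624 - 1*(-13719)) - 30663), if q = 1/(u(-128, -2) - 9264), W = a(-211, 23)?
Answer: 1281609359/259125776 ≈ 4.9459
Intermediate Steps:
a(r, Z) = r*Z**2 (a(r, Z) = (Z*r)*Z = r*Z**2)
u(m, N) = -170 + 16*m
W = -111619 (W = -211*23**2 = -211*529 = -111619)
q = -1/11482 (q = 1/((-170 + 16*(-128)) - 9264) = 1/((-170 - 2048) - 9264) = 1/(-2218 - 9264) = 1/(-11482) = -1/11482 ≈ -8.7093e-5)
(q + W)/((-5624 - 1*(-13719)) - 30663) = (-1/11482 - 111619)/((-5624 - 1*(-13719)) - 30663) = -1281609359/(11482*((-5624 + 13719) - 30663)) = -1281609359/(11482*(8095 - 30663)) = -1281609359/11482/(-22568) = -1281609359/11482*(-1/22568) = 1281609359/259125776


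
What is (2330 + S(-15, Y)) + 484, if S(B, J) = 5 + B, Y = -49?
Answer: 2804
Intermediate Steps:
(2330 + S(-15, Y)) + 484 = (2330 + (5 - 15)) + 484 = (2330 - 10) + 484 = 2320 + 484 = 2804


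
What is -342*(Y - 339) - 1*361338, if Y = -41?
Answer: -231378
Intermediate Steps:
-342*(Y - 339) - 1*361338 = -342*(-41 - 339) - 1*361338 = -342*(-380) - 361338 = 129960 - 361338 = -231378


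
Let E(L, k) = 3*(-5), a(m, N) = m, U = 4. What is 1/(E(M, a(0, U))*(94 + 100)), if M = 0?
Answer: -1/2910 ≈ -0.00034364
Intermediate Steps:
E(L, k) = -15
1/(E(M, a(0, U))*(94 + 100)) = 1/(-15*(94 + 100)) = 1/(-15*194) = 1/(-2910) = -1/2910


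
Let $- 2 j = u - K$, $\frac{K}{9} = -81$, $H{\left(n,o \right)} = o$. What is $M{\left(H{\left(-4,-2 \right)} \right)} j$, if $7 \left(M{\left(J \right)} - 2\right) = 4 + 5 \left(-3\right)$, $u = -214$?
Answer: $- \frac{1545}{14} \approx -110.36$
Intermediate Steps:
$K = -729$ ($K = 9 \left(-81\right) = -729$)
$M{\left(J \right)} = \frac{3}{7}$ ($M{\left(J \right)} = 2 + \frac{4 + 5 \left(-3\right)}{7} = 2 + \frac{4 - 15}{7} = 2 + \frac{1}{7} \left(-11\right) = 2 - \frac{11}{7} = \frac{3}{7}$)
$j = - \frac{515}{2}$ ($j = - \frac{-214 - -729}{2} = - \frac{-214 + 729}{2} = \left(- \frac{1}{2}\right) 515 = - \frac{515}{2} \approx -257.5$)
$M{\left(H{\left(-4,-2 \right)} \right)} j = \frac{3}{7} \left(- \frac{515}{2}\right) = - \frac{1545}{14}$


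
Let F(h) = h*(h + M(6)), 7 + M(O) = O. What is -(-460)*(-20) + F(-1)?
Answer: -9198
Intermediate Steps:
M(O) = -7 + O
F(h) = h*(-1 + h) (F(h) = h*(h + (-7 + 6)) = h*(h - 1) = h*(-1 + h))
-(-460)*(-20) + F(-1) = -(-460)*(-20) - (-1 - 1) = -92*100 - 1*(-2) = -9200 + 2 = -9198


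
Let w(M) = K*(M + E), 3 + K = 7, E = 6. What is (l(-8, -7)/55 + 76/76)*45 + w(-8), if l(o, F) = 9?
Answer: 488/11 ≈ 44.364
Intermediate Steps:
K = 4 (K = -3 + 7 = 4)
w(M) = 24 + 4*M (w(M) = 4*(M + 6) = 4*(6 + M) = 24 + 4*M)
(l(-8, -7)/55 + 76/76)*45 + w(-8) = (9/55 + 76/76)*45 + (24 + 4*(-8)) = (9*(1/55) + 76*(1/76))*45 + (24 - 32) = (9/55 + 1)*45 - 8 = (64/55)*45 - 8 = 576/11 - 8 = 488/11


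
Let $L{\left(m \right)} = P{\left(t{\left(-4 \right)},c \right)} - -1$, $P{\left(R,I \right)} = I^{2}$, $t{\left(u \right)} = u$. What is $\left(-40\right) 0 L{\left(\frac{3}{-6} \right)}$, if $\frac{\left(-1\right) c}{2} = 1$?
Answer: $0$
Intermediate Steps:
$c = -2$ ($c = \left(-2\right) 1 = -2$)
$L{\left(m \right)} = 5$ ($L{\left(m \right)} = \left(-2\right)^{2} - -1 = 4 + 1 = 5$)
$\left(-40\right) 0 L{\left(\frac{3}{-6} \right)} = \left(-40\right) 0 \cdot 5 = 0 \cdot 5 = 0$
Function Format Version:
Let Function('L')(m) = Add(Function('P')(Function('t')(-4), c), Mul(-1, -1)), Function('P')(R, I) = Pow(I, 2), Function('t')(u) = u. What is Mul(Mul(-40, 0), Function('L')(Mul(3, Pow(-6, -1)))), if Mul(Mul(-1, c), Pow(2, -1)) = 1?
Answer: 0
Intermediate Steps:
c = -2 (c = Mul(-2, 1) = -2)
Function('L')(m) = 5 (Function('L')(m) = Add(Pow(-2, 2), Mul(-1, -1)) = Add(4, 1) = 5)
Mul(Mul(-40, 0), Function('L')(Mul(3, Pow(-6, -1)))) = Mul(Mul(-40, 0), 5) = Mul(0, 5) = 0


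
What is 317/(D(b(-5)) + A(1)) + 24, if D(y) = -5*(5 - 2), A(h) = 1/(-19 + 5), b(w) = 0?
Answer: 626/211 ≈ 2.9668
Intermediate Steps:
A(h) = -1/14 (A(h) = 1/(-14) = -1/14)
D(y) = -15 (D(y) = -5*3 = -15)
317/(D(b(-5)) + A(1)) + 24 = 317/(-15 - 1/14) + 24 = 317/(-211/14) + 24 = -14/211*317 + 24 = -4438/211 + 24 = 626/211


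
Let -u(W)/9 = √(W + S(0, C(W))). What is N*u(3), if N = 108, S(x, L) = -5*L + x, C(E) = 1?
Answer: -972*I*√2 ≈ -1374.6*I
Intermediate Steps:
S(x, L) = x - 5*L
u(W) = -9*√(-5 + W) (u(W) = -9*√(W + (0 - 5*1)) = -9*√(W + (0 - 5)) = -9*√(W - 5) = -9*√(-5 + W))
N*u(3) = 108*(-9*√(-5 + 3)) = 108*(-9*I*√2) = -972*I*√2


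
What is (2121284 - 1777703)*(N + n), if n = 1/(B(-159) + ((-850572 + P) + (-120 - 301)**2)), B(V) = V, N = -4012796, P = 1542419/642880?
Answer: -198982318189928397185012/144323902927 ≈ -1.3787e+12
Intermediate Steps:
P = 1542419/642880 (P = 1542419*(1/642880) = 1542419/642880 ≈ 2.3992)
n = -642880/432971708781 (n = 1/(-159 + ((-850572 + 1542419/642880) + (-120 - 301)**2)) = 1/(-159 + (-546814184941/642880 + (-421)**2)) = 1/(-159 + (-546814184941/642880 + 177241)) = 1/(-159 - 432869490861/642880) = 1/(-432971708781/642880) = -642880/432971708781 ≈ -1.4848e-6)
(2121284 - 1777703)*(N + n) = (2121284 - 1777703)*(-4012796 - 642880/432971708781) = 343581*(-1737427141110204556/432971708781) = -198982318189928397185012/144323902927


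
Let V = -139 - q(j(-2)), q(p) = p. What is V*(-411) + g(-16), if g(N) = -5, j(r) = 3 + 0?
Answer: 58357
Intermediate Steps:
j(r) = 3
V = -142 (V = -139 - 1*3 = -139 - 3 = -142)
V*(-411) + g(-16) = -142*(-411) - 5 = 58362 - 5 = 58357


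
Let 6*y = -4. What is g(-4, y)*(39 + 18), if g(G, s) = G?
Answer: -228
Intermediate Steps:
y = -⅔ (y = (⅙)*(-4) = -⅔ ≈ -0.66667)
g(-4, y)*(39 + 18) = -4*(39 + 18) = -4*57 = -228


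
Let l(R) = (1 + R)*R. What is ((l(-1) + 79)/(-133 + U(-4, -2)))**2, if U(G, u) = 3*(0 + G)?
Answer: 6241/21025 ≈ 0.29684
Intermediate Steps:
l(R) = R*(1 + R)
U(G, u) = 3*G
((l(-1) + 79)/(-133 + U(-4, -2)))**2 = ((-(1 - 1) + 79)/(-133 + 3*(-4)))**2 = ((-1*0 + 79)/(-133 - 12))**2 = ((0 + 79)/(-145))**2 = (79*(-1/145))**2 = (-79/145)**2 = 6241/21025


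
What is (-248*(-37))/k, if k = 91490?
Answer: 4588/45745 ≈ 0.10030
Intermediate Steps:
(-248*(-37))/k = -248*(-37)/91490 = 9176*(1/91490) = 4588/45745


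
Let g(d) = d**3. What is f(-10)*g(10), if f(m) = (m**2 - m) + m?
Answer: 100000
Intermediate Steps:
f(m) = m**2
f(-10)*g(10) = (-10)**2*10**3 = 100*1000 = 100000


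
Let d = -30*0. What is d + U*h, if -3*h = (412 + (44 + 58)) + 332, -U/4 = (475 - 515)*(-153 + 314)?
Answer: -7264320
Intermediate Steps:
U = 25760 (U = -4*(475 - 515)*(-153 + 314) = -(-160)*161 = -4*(-6440) = 25760)
h = -282 (h = -((412 + (44 + 58)) + 332)/3 = -((412 + 102) + 332)/3 = -(514 + 332)/3 = -1/3*846 = -282)
d = 0
d + U*h = 0 + 25760*(-282) = 0 - 7264320 = -7264320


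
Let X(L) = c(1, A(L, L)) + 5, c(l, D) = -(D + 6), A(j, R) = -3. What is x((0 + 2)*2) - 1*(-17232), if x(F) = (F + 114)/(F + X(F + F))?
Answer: 51755/3 ≈ 17252.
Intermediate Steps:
c(l, D) = -6 - D (c(l, D) = -(6 + D) = -6 - D)
X(L) = 2 (X(L) = (-6 - 1*(-3)) + 5 = (-6 + 3) + 5 = -3 + 5 = 2)
x(F) = (114 + F)/(2 + F) (x(F) = (F + 114)/(F + 2) = (114 + F)/(2 + F))
x((0 + 2)*2) - 1*(-17232) = (114 + (0 + 2)*2)/(2 + (0 + 2)*2) - 1*(-17232) = (114 + 2*2)/(2 + 2*2) + 17232 = (114 + 4)/(2 + 4) + 17232 = 118/6 + 17232 = (⅙)*118 + 17232 = 59/3 + 17232 = 51755/3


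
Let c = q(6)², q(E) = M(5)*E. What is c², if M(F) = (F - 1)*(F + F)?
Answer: 3317760000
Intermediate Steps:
M(F) = 2*F*(-1 + F) (M(F) = (-1 + F)*(2*F) = 2*F*(-1 + F))
q(E) = 40*E (q(E) = (2*5*(-1 + 5))*E = (2*5*4)*E = 40*E)
c = 57600 (c = (40*6)² = 240² = 57600)
c² = 57600² = 3317760000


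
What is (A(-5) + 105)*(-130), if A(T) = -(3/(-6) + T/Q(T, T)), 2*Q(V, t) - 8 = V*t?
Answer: -453895/33 ≈ -13754.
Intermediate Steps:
Q(V, t) = 4 + V*t/2 (Q(V, t) = 4 + (V*t)/2 = 4 + V*t/2)
A(T) = ½ - T/(4 + T²/2) (A(T) = -(3/(-6) + T/(4 + T*T/2)) = -(3*(-⅙) + T/(4 + T²/2)) = -(-½ + T/(4 + T²/2)) = ½ - T/(4 + T²/2))
(A(-5) + 105)*(-130) = ((8 + (-5)² - 4*(-5))/(2*(8 + (-5)²)) + 105)*(-130) = ((8 + 25 + 20)/(2*(8 + 25)) + 105)*(-130) = ((½)*53/33 + 105)*(-130) = ((½)*(1/33)*53 + 105)*(-130) = (53/66 + 105)*(-130) = (6983/66)*(-130) = -453895/33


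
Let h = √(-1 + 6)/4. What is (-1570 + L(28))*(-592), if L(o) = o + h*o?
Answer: 912864 - 4144*√5 ≈ 9.0360e+5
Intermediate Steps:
h = √5/4 (h = √5*(¼) = √5/4 ≈ 0.55902)
L(o) = o + o*√5/4 (L(o) = o + (√5/4)*o = o + o*√5/4)
(-1570 + L(28))*(-592) = (-1570 + (¼)*28*(4 + √5))*(-592) = (-1570 + (28 + 7*√5))*(-592) = (-1542 + 7*√5)*(-592) = 912864 - 4144*√5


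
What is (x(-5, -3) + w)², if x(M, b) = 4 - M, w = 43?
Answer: 2704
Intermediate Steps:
(x(-5, -3) + w)² = ((4 - 1*(-5)) + 43)² = ((4 + 5) + 43)² = (9 + 43)² = 52² = 2704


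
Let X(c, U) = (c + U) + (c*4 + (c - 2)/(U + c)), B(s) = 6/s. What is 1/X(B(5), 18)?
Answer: 24/575 ≈ 0.041739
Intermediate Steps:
X(c, U) = U + 5*c + (-2 + c)/(U + c) (X(c, U) = (U + c) + (4*c + (-2 + c)/(U + c)) = U + 5*c + (-2 + c)/(U + c))
1/X(B(5), 18) = 1/((-2 + 6/5 + 18² + 5*(6/5)² + 6*18*(6/5))/(18 + 6/5)) = 1/((-2 + 6*(⅕) + 324 + 5*(6*(⅕))² + 6*18*(6*(⅕)))/(18 + 6*(⅕))) = 1/((-2 + 6/5 + 324 + 5*(6/5)² + 6*18*(6/5))/(18 + 6/5)) = 1/((-2 + 6/5 + 324 + 5*(36/25) + 648/5)/(96/5)) = 1/(5*(-2 + 6/5 + 324 + 36/5 + 648/5)/96) = 1/((5/96)*460) = 1/(575/24) = 24/575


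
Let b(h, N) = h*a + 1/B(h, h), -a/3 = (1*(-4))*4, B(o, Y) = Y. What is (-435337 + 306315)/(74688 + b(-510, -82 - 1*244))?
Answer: -65801220/25606079 ≈ -2.5697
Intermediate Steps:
a = 48 (a = -3*1*(-4)*4 = -(-12)*4 = -3*(-16) = 48)
b(h, N) = 1/h + 48*h (b(h, N) = h*48 + 1/h = 48*h + 1/h = 1/h + 48*h)
(-435337 + 306315)/(74688 + b(-510, -82 - 1*244)) = (-435337 + 306315)/(74688 + (1/(-510) + 48*(-510))) = -129022/(74688 + (-1/510 - 24480)) = -129022/(74688 - 12484801/510) = -129022/25606079/510 = -129022*510/25606079 = -65801220/25606079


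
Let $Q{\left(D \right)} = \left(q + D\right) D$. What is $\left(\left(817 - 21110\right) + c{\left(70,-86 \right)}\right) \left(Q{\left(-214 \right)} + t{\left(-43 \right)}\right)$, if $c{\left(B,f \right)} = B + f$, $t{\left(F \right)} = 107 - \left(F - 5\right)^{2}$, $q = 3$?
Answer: $-872413713$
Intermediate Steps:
$t{\left(F \right)} = 107 - \left(-5 + F\right)^{2}$
$Q{\left(D \right)} = D \left(3 + D\right)$ ($Q{\left(D \right)} = \left(3 + D\right) D = D \left(3 + D\right)$)
$\left(\left(817 - 21110\right) + c{\left(70,-86 \right)}\right) \left(Q{\left(-214 \right)} + t{\left(-43 \right)}\right) = \left(\left(817 - 21110\right) + \left(70 - 86\right)\right) \left(- 214 \left(3 - 214\right) + \left(107 - \left(-5 - 43\right)^{2}\right)\right) = \left(-20293 - 16\right) \left(\left(-214\right) \left(-211\right) + \left(107 - \left(-48\right)^{2}\right)\right) = - 20309 \left(45154 + \left(107 - 2304\right)\right) = - 20309 \left(45154 - 2197\right) = \left(-20309\right) 42957 = -872413713$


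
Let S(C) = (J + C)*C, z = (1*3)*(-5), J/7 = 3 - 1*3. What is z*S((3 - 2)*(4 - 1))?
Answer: -135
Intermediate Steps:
J = 0 (J = 7*(3 - 1*3) = 7*(3 - 3) = 7*0 = 0)
z = -15 (z = 3*(-5) = -15)
S(C) = C**2 (S(C) = (0 + C)*C = C*C = C**2)
z*S((3 - 2)*(4 - 1)) = -15*(3 - 2)**2*(4 - 1)**2 = -15*(1*3)**2 = -15*3**2 = -15*9 = -135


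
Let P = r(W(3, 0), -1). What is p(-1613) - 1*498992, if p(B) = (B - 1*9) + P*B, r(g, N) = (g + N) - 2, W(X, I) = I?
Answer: -495775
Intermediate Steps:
r(g, N) = -2 + N + g (r(g, N) = (N + g) - 2 = -2 + N + g)
P = -3 (P = -2 - 1 + 0 = -3)
p(B) = -9 - 2*B (p(B) = (B - 1*9) - 3*B = (B - 9) - 3*B = (-9 + B) - 3*B = -9 - 2*B)
p(-1613) - 1*498992 = (-9 - 2*(-1613)) - 1*498992 = (-9 + 3226) - 498992 = 3217 - 498992 = -495775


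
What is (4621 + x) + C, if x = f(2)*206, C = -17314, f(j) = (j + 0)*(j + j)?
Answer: -11045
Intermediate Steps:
f(j) = 2*j² (f(j) = j*(2*j) = 2*j²)
x = 1648 (x = (2*2²)*206 = (2*4)*206 = 8*206 = 1648)
(4621 + x) + C = (4621 + 1648) - 17314 = 6269 - 17314 = -11045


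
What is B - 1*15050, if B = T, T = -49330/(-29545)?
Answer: -88920584/5909 ≈ -15048.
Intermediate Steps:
T = 9866/5909 (T = -49330*(-1/29545) = 9866/5909 ≈ 1.6697)
B = 9866/5909 ≈ 1.6697
B - 1*15050 = 9866/5909 - 1*15050 = 9866/5909 - 15050 = -88920584/5909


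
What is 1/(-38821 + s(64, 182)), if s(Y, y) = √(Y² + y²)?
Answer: -38821/1507032821 - 2*√9305/1507032821 ≈ -2.5888e-5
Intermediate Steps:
1/(-38821 + s(64, 182)) = 1/(-38821 + √(64² + 182²)) = 1/(-38821 + √(4096 + 33124)) = 1/(-38821 + √37220) = 1/(-38821 + 2*√9305)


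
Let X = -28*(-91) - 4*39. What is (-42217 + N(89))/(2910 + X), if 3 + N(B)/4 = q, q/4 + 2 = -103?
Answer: -43909/5302 ≈ -8.2816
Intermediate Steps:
q = -420 (q = -8 + 4*(-103) = -8 - 412 = -420)
N(B) = -1692 (N(B) = -12 + 4*(-420) = -12 - 1680 = -1692)
X = 2392 (X = 2548 - 156 = 2392)
(-42217 + N(89))/(2910 + X) = (-42217 - 1692)/(2910 + 2392) = -43909/5302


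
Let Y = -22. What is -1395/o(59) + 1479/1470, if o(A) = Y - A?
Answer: 80387/4410 ≈ 18.228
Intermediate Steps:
o(A) = -22 - A
-1395/o(59) + 1479/1470 = -1395/(-22 - 1*59) + 1479/1470 = -1395/(-22 - 59) + 1479*(1/1470) = -1395/(-81) + 493/490 = -1395*(-1/81) + 493/490 = 155/9 + 493/490 = 80387/4410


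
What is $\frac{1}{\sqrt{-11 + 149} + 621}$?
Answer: $\frac{9}{5587} - \frac{\sqrt{138}}{385503} \approx 0.0015804$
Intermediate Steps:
$\frac{1}{\sqrt{-11 + 149} + 621} = \frac{1}{\sqrt{138} + 621} = \frac{1}{621 + \sqrt{138}}$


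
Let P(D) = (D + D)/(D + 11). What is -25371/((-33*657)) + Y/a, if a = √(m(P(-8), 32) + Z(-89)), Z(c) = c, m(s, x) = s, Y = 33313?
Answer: 2819/2409 - 33313*I*√849/283 ≈ 1.1702 - 3429.9*I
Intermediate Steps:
P(D) = 2*D/(11 + D) (P(D) = (2*D)/(11 + D) = 2*D/(11 + D))
a = I*√849/3 (a = √(2*(-8)/(11 - 8) - 89) = √(2*(-8)/3 - 89) = √(2*(-8)*(⅓) - 89) = √(-16/3 - 89) = √(-283/3) = I*√849/3 ≈ 9.7125*I)
-25371/((-33*657)) + Y/a = -25371/((-33*657)) + 33313/((I*√849/3)) = -25371/(-21681) + 33313*(-I*√849/283) = -25371*(-1/21681) - 33313*I*√849/283 = 2819/2409 - 33313*I*√849/283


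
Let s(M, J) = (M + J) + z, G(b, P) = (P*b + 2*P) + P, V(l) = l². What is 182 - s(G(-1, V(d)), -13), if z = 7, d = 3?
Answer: 170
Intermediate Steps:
G(b, P) = 3*P + P*b (G(b, P) = (2*P + P*b) + P = 3*P + P*b)
s(M, J) = 7 + J + M (s(M, J) = (M + J) + 7 = (J + M) + 7 = 7 + J + M)
182 - s(G(-1, V(d)), -13) = 182 - (7 - 13 + 3²*(3 - 1)) = 182 - (7 - 13 + 9*2) = 182 - (7 - 13 + 18) = 182 - 1*12 = 182 - 12 = 170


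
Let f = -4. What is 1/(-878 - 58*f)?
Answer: -1/646 ≈ -0.0015480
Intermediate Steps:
1/(-878 - 58*f) = 1/(-878 - 58*(-4)) = 1/(-878 + 232) = 1/(-646) = -1/646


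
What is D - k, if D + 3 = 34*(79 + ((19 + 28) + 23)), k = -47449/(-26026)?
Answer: 131722189/26026 ≈ 5061.2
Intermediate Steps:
k = 47449/26026 (k = -47449*(-1/26026) = 47449/26026 ≈ 1.8231)
D = 5063 (D = -3 + 34*(79 + ((19 + 28) + 23)) = -3 + 34*(79 + (47 + 23)) = -3 + 34*(79 + 70) = -3 + 34*149 = -3 + 5066 = 5063)
D - k = 5063 - 1*47449/26026 = 5063 - 47449/26026 = 131722189/26026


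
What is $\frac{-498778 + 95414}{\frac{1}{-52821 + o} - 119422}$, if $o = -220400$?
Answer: $\frac{110207515444}{32628598263} \approx 3.3776$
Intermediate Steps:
$\frac{-498778 + 95414}{\frac{1}{-52821 + o} - 119422} = \frac{-498778 + 95414}{\frac{1}{-52821 - 220400} - 119422} = - \frac{403364}{\frac{1}{-273221} - 119422} = - \frac{403364}{- \frac{1}{273221} - 119422} = - \frac{403364}{- \frac{32628598263}{273221}} = \left(-403364\right) \left(- \frac{273221}{32628598263}\right) = \frac{110207515444}{32628598263}$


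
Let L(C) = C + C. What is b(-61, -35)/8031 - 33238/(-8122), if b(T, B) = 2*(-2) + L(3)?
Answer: 133475311/32613891 ≈ 4.0926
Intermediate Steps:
L(C) = 2*C
b(T, B) = 2 (b(T, B) = 2*(-2) + 2*3 = -4 + 6 = 2)
b(-61, -35)/8031 - 33238/(-8122) = 2/8031 - 33238/(-8122) = 2*(1/8031) - 33238*(-1/8122) = 2/8031 + 16619/4061 = 133475311/32613891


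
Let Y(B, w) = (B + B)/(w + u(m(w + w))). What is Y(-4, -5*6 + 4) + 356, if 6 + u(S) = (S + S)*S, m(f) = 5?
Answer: 3200/9 ≈ 355.56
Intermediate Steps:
u(S) = -6 + 2*S**2 (u(S) = -6 + (S + S)*S = -6 + (2*S)*S = -6 + 2*S**2)
Y(B, w) = 2*B/(44 + w) (Y(B, w) = (B + B)/(w + (-6 + 2*5**2)) = (2*B)/(w + (-6 + 2*25)) = (2*B)/(w + (-6 + 50)) = (2*B)/(w + 44) = (2*B)/(44 + w) = 2*B/(44 + w))
Y(-4, -5*6 + 4) + 356 = 2*(-4)/(44 + (-5*6 + 4)) + 356 = 2*(-4)/(44 + (-30 + 4)) + 356 = 2*(-4)/(44 - 26) + 356 = 2*(-4)/18 + 356 = 2*(-4)*(1/18) + 356 = -4/9 + 356 = 3200/9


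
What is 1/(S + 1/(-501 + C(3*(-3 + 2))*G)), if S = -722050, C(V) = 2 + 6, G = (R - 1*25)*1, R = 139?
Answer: -411/296762549 ≈ -1.3849e-6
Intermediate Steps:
G = 114 (G = (139 - 1*25)*1 = (139 - 25)*1 = 114*1 = 114)
C(V) = 8
1/(S + 1/(-501 + C(3*(-3 + 2))*G)) = 1/(-722050 + 1/(-501 + 8*114)) = 1/(-722050 + 1/(-501 + 912)) = 1/(-722050 + 1/411) = 1/(-296762549/411) = -411/296762549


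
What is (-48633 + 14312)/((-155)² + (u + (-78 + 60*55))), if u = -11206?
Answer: -34321/16041 ≈ -2.1396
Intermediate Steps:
(-48633 + 14312)/((-155)² + (u + (-78 + 60*55))) = (-48633 + 14312)/((-155)² + (-11206 + (-78 + 60*55))) = -34321/(24025 + (-11206 + (-78 + 3300))) = -34321/(24025 + (-11206 + 3222)) = -34321/(24025 - 7984) = -34321/16041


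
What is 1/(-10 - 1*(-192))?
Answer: 1/182 ≈ 0.0054945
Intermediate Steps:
1/(-10 - 1*(-192)) = 1/(-10 + 192) = 1/182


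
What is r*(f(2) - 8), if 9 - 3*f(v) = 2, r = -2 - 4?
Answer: 34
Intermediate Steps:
r = -6
f(v) = 7/3 (f(v) = 3 - ⅓*2 = 3 - ⅔ = 7/3)
r*(f(2) - 8) = -6*(7/3 - 8) = -6*(-17/3) = 34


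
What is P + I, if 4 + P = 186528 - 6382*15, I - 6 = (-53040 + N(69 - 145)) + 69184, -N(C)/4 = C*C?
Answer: 83840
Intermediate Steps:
N(C) = -4*C² (N(C) = -4*C*C = -4*C²)
I = -6954 (I = 6 + ((-53040 - 4*(69 - 145)²) + 69184) = 6 + ((-53040 - 4*(-76)²) + 69184) = 6 + ((-53040 - 4*5776) + 69184) = 6 + ((-53040 - 23104) + 69184) = 6 + (-76144 + 69184) = 6 - 6960 = -6954)
P = 90794 (P = -4 + (186528 - 6382*15) = -4 + (186528 - 1*95730) = -4 + (186528 - 95730) = -4 + 90798 = 90794)
P + I = 90794 - 6954 = 83840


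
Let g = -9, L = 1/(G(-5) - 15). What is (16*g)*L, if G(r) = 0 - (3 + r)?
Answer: 144/13 ≈ 11.077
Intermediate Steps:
G(r) = -3 - r (G(r) = 0 + (-3 - r) = -3 - r)
L = -1/13 (L = 1/((-3 - 1*(-5)) - 15) = 1/((-3 + 5) - 15) = 1/(2 - 15) = 1/(-13) = -1/13 ≈ -0.076923)
(16*g)*L = (16*(-9))*(-1/13) = -144*(-1/13) = 144/13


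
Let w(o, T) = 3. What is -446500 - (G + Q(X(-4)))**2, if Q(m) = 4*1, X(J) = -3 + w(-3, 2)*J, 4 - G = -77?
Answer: -453725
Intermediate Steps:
G = 81 (G = 4 - 1*(-77) = 4 + 77 = 81)
X(J) = -3 + 3*J
Q(m) = 4
-446500 - (G + Q(X(-4)))**2 = -446500 - (81 + 4)**2 = -446500 - 1*85**2 = -446500 - 1*7225 = -446500 - 7225 = -453725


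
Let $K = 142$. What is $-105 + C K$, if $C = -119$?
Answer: $-17003$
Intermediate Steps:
$-105 + C K = -105 - 16898 = -17003$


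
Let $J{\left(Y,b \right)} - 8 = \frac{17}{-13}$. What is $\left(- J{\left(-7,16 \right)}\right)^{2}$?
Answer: $\frac{7569}{169} \approx 44.787$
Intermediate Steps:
$J{\left(Y,b \right)} = \frac{87}{13}$ ($J{\left(Y,b \right)} = 8 + \frac{17}{-13} = 8 + 17 \left(- \frac{1}{13}\right) = 8 - \frac{17}{13} = \frac{87}{13}$)
$\left(- J{\left(-7,16 \right)}\right)^{2} = \left(\left(-1\right) \frac{87}{13}\right)^{2} = \left(- \frac{87}{13}\right)^{2} = \frac{7569}{169}$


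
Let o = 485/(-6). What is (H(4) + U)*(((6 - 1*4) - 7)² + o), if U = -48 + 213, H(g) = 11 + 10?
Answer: -10385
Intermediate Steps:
o = -485/6 (o = 485*(-⅙) = -485/6 ≈ -80.833)
H(g) = 21
U = 165
(H(4) + U)*(((6 - 1*4) - 7)² + o) = (21 + 165)*(((6 - 1*4) - 7)² - 485/6) = 186*(((6 - 4) - 7)² - 485/6) = 186*((2 - 7)² - 485/6) = 186*((-5)² - 485/6) = 186*(25 - 485/6) = 186*(-335/6) = -10385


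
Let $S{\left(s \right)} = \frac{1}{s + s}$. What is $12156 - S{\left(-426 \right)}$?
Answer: $\frac{10356913}{852} \approx 12156.0$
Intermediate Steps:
$S{\left(s \right)} = \frac{1}{2 s}$
$12156 - S{\left(-426 \right)} = 12156 - \frac{1}{2 \left(-426\right)} = 12156 - \frac{1}{2} \left(- \frac{1}{426}\right) = 12156 - - \frac{1}{852} = 12156 + \frac{1}{852} = \frac{10356913}{852}$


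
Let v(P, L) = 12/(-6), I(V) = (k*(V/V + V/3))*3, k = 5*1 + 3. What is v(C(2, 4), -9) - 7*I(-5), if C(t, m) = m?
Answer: 110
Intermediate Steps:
k = 8 (k = 5 + 3 = 8)
I(V) = 24 + 8*V (I(V) = (8*(V/V + V/3))*3 = (8*(1 + V*(⅓)))*3 = (8*(1 + V/3))*3 = (8 + 8*V/3)*3 = 24 + 8*V)
v(P, L) = -2 (v(P, L) = 12*(-⅙) = -2)
v(C(2, 4), -9) - 7*I(-5) = -2 - 7*(24 + 8*(-5)) = -2 - 7*(24 - 40) = -2 - 7*(-16) = -2 + 112 = 110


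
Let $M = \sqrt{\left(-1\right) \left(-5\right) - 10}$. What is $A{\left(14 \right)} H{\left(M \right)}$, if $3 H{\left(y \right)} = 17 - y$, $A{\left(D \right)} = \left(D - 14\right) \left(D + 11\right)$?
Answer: $0$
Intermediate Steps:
$A{\left(D \right)} = \left(-14 + D\right) \left(11 + D\right)$
$M = i \sqrt{5}$ ($M = \sqrt{5 - 10} = \sqrt{-5} = i \sqrt{5} \approx 2.2361 i$)
$H{\left(y \right)} = \frac{17}{3} - \frac{y}{3}$ ($H{\left(y \right)} = \frac{17 - y}{3} = \frac{17}{3} - \frac{y}{3}$)
$A{\left(14 \right)} H{\left(M \right)} = \left(-154 + 14^{2} - 42\right) \left(\frac{17}{3} - \frac{i \sqrt{5}}{3}\right) = \left(-154 + 196 - 42\right) \left(\frac{17}{3} - \frac{i \sqrt{5}}{3}\right) = 0 \left(\frac{17}{3} - \frac{i \sqrt{5}}{3}\right) = 0$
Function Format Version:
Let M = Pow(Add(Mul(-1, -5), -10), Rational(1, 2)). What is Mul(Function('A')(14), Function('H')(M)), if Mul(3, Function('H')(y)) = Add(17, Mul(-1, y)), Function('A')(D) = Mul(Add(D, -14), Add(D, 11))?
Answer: 0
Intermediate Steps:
Function('A')(D) = Mul(Add(-14, D), Add(11, D))
M = Mul(I, Pow(5, Rational(1, 2))) (M = Pow(Add(5, -10), Rational(1, 2)) = Pow(-5, Rational(1, 2)) = Mul(I, Pow(5, Rational(1, 2))) ≈ Mul(2.2361, I))
Function('H')(y) = Add(Rational(17, 3), Mul(Rational(-1, 3), y)) (Function('H')(y) = Mul(Rational(1, 3), Add(17, Mul(-1, y))) = Add(Rational(17, 3), Mul(Rational(-1, 3), y)))
Mul(Function('A')(14), Function('H')(M)) = Mul(Add(-154, Pow(14, 2), Mul(-3, 14)), Add(Rational(17, 3), Mul(Rational(-1, 3), Mul(I, Pow(5, Rational(1, 2)))))) = Mul(Add(-154, 196, -42), Add(Rational(17, 3), Mul(Rational(-1, 3), I, Pow(5, Rational(1, 2))))) = Mul(0, Add(Rational(17, 3), Mul(Rational(-1, 3), I, Pow(5, Rational(1, 2))))) = 0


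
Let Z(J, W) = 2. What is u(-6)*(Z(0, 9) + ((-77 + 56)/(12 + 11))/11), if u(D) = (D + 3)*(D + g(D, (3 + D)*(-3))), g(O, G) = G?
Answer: -4365/253 ≈ -17.253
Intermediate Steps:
u(D) = (-9 - 2*D)*(3 + D) (u(D) = (D + 3)*(D + (3 + D)*(-3)) = (3 + D)*(D + (-9 - 3*D)) = (3 + D)*(-9 - 2*D) = (-9 - 2*D)*(3 + D))
u(-6)*(Z(0, 9) + ((-77 + 56)/(12 + 11))/11) = (-27 - 15*(-6) - 2*(-6)**2)*(2 + ((-77 + 56)/(12 + 11))/11) = (-27 + 90 - 2*36)*(2 - 21/23*(1/11)) = (-27 + 90 - 72)*(2 - 21*1/23*(1/11)) = -9*(2 - 21/23*1/11) = -9*(2 - 21/253) = -9*485/253 = -4365/253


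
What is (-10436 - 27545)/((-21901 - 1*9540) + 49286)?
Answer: -37981/17845 ≈ -2.1284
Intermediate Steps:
(-10436 - 27545)/((-21901 - 1*9540) + 49286) = -37981/((-21901 - 9540) + 49286) = -37981/(-31441 + 49286) = -37981/17845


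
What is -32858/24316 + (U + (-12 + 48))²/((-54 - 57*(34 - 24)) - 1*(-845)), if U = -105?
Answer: 54253429/2686918 ≈ 20.192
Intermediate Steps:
-32858/24316 + (U + (-12 + 48))²/((-54 - 57*(34 - 24)) - 1*(-845)) = -32858/24316 + (-105 + (-12 + 48))²/((-54 - 57*(34 - 24)) - 1*(-845)) = -32858*1/24316 + (-105 + 36)²/((-54 - 57*10) + 845) = -16429/12158 + (-69)²/((-54 - 570) + 845) = -16429/12158 + 4761/(-624 + 845) = -16429/12158 + 4761/221 = 54253429/2686918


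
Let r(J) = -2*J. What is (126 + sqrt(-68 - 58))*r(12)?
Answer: -3024 - 72*I*sqrt(14) ≈ -3024.0 - 269.4*I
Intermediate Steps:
(126 + sqrt(-68 - 58))*r(12) = (126 + sqrt(-68 - 58))*(-2*12) = (126 + sqrt(-126))*(-24) = (126 + 3*I*sqrt(14))*(-24) = -3024 - 72*I*sqrt(14)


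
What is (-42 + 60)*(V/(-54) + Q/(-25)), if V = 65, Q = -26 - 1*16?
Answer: 643/75 ≈ 8.5733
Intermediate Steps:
Q = -42 (Q = -26 - 16 = -42)
(-42 + 60)*(V/(-54) + Q/(-25)) = (-42 + 60)*(65/(-54) - 42/(-25)) = 18*(65*(-1/54) - 42*(-1/25)) = 18*(-65/54 + 42/25) = 18*(643/1350) = 643/75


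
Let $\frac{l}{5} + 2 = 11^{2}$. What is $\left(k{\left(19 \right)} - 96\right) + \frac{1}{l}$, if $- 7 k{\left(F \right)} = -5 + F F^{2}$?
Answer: $- \frac{91387}{85} \approx -1075.1$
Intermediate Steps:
$l = 595$ ($l = -10 + 5 \cdot 11^{2} = -10 + 5 \cdot 121 = -10 + 605 = 595$)
$k{\left(F \right)} = \frac{5}{7} - \frac{F^{3}}{7}$ ($k{\left(F \right)} = - \frac{-5 + F F^{2}}{7} = - \frac{-5 + F^{3}}{7} = \frac{5}{7} - \frac{F^{3}}{7}$)
$\left(k{\left(19 \right)} - 96\right) + \frac{1}{l} = \left(\left(\frac{5}{7} - \frac{19^{3}}{7}\right) - 96\right) + \frac{1}{595} = \left(\left(\frac{5}{7} - \frac{6859}{7}\right) - 96\right) + \frac{1}{595} = \left(- \frac{6854}{7} - 96\right) + \frac{1}{595} = - \frac{7526}{7} + \frac{1}{595} = - \frac{91387}{85}$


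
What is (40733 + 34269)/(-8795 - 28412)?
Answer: -75002/37207 ≈ -2.0158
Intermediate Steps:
(40733 + 34269)/(-8795 - 28412) = 75002/(-37207) = 75002*(-1/37207) = -75002/37207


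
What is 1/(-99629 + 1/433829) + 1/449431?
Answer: -151754251859/19425283958768640 ≈ -7.8122e-6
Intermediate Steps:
1/(-99629 + 1/433829) + 1/449431 = 1/(-43221949440/433829) + 1/449431 = -433829/43221949440 + 1/449431 = -151754251859/19425283958768640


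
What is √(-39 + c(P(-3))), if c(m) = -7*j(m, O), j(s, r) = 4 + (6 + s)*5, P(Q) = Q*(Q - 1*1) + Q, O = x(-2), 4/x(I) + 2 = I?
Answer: 4*I*√37 ≈ 24.331*I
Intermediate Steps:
x(I) = 4/(-2 + I)
O = -1 (O = 4/(-2 - 2) = 4/(-4) = 4*(-¼) = -1)
P(Q) = Q + Q*(-1 + Q) (P(Q) = Q*(Q - 1) + Q = Q*(-1 + Q) + Q = Q + Q*(-1 + Q))
j(s, r) = 34 + 5*s (j(s, r) = 4 + (30 + 5*s) = 34 + 5*s)
c(m) = -238 - 35*m (c(m) = -7*(34 + 5*m) = -238 - 35*m)
√(-39 + c(P(-3))) = √(-39 + (-238 - 35*(-3)²)) = √(-39 + (-238 - 35*9)) = √(-39 + (-238 - 315)) = √(-39 - 553) = √(-592) = 4*I*√37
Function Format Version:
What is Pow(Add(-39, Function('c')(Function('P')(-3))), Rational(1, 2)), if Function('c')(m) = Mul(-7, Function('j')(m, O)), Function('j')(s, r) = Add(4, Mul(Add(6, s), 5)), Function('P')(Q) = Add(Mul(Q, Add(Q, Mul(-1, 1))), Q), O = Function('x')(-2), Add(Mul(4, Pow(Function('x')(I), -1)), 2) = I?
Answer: Mul(4, I, Pow(37, Rational(1, 2))) ≈ Mul(24.331, I)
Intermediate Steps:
Function('x')(I) = Mul(4, Pow(Add(-2, I), -1))
O = -1 (O = Mul(4, Pow(Add(-2, -2), -1)) = Mul(4, Pow(-4, -1)) = Mul(4, Rational(-1, 4)) = -1)
Function('P')(Q) = Add(Q, Mul(Q, Add(-1, Q))) (Function('P')(Q) = Add(Mul(Q, Add(Q, -1)), Q) = Add(Mul(Q, Add(-1, Q)), Q) = Add(Q, Mul(Q, Add(-1, Q))))
Function('j')(s, r) = Add(34, Mul(5, s)) (Function('j')(s, r) = Add(4, Add(30, Mul(5, s))) = Add(34, Mul(5, s)))
Function('c')(m) = Add(-238, Mul(-35, m)) (Function('c')(m) = Mul(-7, Add(34, Mul(5, m))) = Add(-238, Mul(-35, m)))
Pow(Add(-39, Function('c')(Function('P')(-3))), Rational(1, 2)) = Pow(Add(-39, Add(-238, Mul(-35, Pow(-3, 2)))), Rational(1, 2)) = Pow(Add(-39, Add(-238, Mul(-35, 9))), Rational(1, 2)) = Pow(Add(-39, Add(-238, -315)), Rational(1, 2)) = Pow(Add(-39, -553), Rational(1, 2)) = Pow(-592, Rational(1, 2)) = Mul(4, I, Pow(37, Rational(1, 2)))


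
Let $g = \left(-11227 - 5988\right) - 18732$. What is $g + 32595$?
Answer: $-3352$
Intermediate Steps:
$g = -35947$ ($g = \left(-11227 - 5988\right) - 18732 = -17215 - 18732 = -35947$)
$g + 32595 = -35947 + 32595 = -3352$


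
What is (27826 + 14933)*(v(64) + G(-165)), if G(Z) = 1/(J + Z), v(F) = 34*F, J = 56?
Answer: 10141707897/109 ≈ 9.3043e+7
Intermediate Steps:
G(Z) = 1/(56 + Z)
(27826 + 14933)*(v(64) + G(-165)) = (27826 + 14933)*(34*64 + 1/(56 - 165)) = 42759*(2176 + 1/(-109)) = 42759*(2176 - 1/109) = 42759*(237183/109) = 10141707897/109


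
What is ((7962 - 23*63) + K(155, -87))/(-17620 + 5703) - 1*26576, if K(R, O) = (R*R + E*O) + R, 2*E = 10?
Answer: -316736450/11917 ≈ -26579.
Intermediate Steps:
E = 5 (E = (1/2)*10 = 5)
K(R, O) = R + R**2 + 5*O (K(R, O) = (R*R + 5*O) + R = (R**2 + 5*O) + R = R + R**2 + 5*O)
((7962 - 23*63) + K(155, -87))/(-17620 + 5703) - 1*26576 = ((7962 - 23*63) + (155 + 155**2 + 5*(-87)))/(-17620 + 5703) - 1*26576 = ((7962 - 1449) + (155 + 24025 - 435))/(-11917) - 26576 = (6513 + 23745)*(-1/11917) - 26576 = 30258*(-1/11917) - 26576 = -30258/11917 - 26576 = -316736450/11917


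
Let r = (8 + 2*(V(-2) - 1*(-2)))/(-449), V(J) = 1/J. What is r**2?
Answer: 121/201601 ≈ 0.00060020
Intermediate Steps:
r = -11/449 (r = (8 + 2*(1/(-2) - 1*(-2)))/(-449) = (8 + 2*(-1/2 + 2))*(-1/449) = (8 + 2*(3/2))*(-1/449) = (8 + 3)*(-1/449) = 11*(-1/449) = -11/449 ≈ -0.024499)
r**2 = (-11/449)**2 = 121/201601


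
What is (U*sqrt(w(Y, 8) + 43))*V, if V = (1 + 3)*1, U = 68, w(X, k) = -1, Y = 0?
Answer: 272*sqrt(42) ≈ 1762.8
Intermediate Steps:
V = 4 (V = 4*1 = 4)
(U*sqrt(w(Y, 8) + 43))*V = (68*sqrt(-1 + 43))*4 = (68*sqrt(42))*4 = 272*sqrt(42)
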